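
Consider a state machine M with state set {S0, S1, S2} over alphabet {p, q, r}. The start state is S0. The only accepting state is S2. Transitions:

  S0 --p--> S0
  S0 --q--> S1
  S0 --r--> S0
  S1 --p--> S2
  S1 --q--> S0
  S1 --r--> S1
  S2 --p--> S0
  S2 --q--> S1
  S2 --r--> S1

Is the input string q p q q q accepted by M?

No

S0 → S1 → S2 → S1 → S0 → S1
End state S1 is not accepting.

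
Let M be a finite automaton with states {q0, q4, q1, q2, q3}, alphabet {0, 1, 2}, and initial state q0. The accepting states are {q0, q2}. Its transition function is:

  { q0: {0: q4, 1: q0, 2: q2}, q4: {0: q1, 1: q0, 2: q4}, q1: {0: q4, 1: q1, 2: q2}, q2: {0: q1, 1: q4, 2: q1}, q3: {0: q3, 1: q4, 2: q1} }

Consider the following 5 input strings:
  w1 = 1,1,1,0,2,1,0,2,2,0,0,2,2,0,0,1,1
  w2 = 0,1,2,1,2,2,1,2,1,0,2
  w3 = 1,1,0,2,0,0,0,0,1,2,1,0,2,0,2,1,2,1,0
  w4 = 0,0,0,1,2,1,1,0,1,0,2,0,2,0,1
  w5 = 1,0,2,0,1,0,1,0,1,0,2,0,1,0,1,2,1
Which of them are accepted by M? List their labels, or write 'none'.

w1, w2

w1:
  start at q0
  read '1': q0 → q0
  read '1': q0 → q0
  read '1': q0 → q0
  read '0': q0 → q4
  read '2': q4 → q4
  read '1': q4 → q0
  read '0': q0 → q4
  read '2': q4 → q4
  read '2': q4 → q4
  read '0': q4 → q1
  read '0': q1 → q4
  read '2': q4 → q4
  read '2': q4 → q4
  read '0': q4 → q1
  read '0': q1 → q4
  read '1': q4 → q0
  read '1': q0 → q0
  end q0, accepted
w2:
  start at q0
  read '0': q0 → q4
  read '1': q4 → q0
  read '2': q0 → q2
  read '1': q2 → q4
  read '2': q4 → q4
  read '2': q4 → q4
  read '1': q4 → q0
  read '2': q0 → q2
  read '1': q2 → q4
  read '0': q4 → q1
  read '2': q1 → q2
  end q2, accepted
w3:
  start at q0
  read '1': q0 → q0
  read '1': q0 → q0
  read '0': q0 → q4
  read '2': q4 → q4
  read '0': q4 → q1
  read '0': q1 → q4
  read '0': q4 → q1
  read '0': q1 → q4
  read '1': q4 → q0
  read '2': q0 → q2
  read '1': q2 → q4
  read '0': q4 → q1
  read '2': q1 → q2
  read '0': q2 → q1
  read '2': q1 → q2
  read '1': q2 → q4
  read '2': q4 → q4
  read '1': q4 → q0
  read '0': q0 → q4
  end q4, rejected
w4:
  start at q0
  read '0': q0 → q4
  read '0': q4 → q1
  read '0': q1 → q4
  read '1': q4 → q0
  read '2': q0 → q2
  read '1': q2 → q4
  read '1': q4 → q0
  read '0': q0 → q4
  read '1': q4 → q0
  read '0': q0 → q4
  read '2': q4 → q4
  read '0': q4 → q1
  read '2': q1 → q2
  read '0': q2 → q1
  read '1': q1 → q1
  end q1, rejected
w5:
  start at q0
  read '1': q0 → q0
  read '0': q0 → q4
  read '2': q4 → q4
  read '0': q4 → q1
  read '1': q1 → q1
  read '0': q1 → q4
  read '1': q4 → q0
  read '0': q0 → q4
  read '1': q4 → q0
  read '0': q0 → q4
  read '2': q4 → q4
  read '0': q4 → q1
  read '1': q1 → q1
  read '0': q1 → q4
  read '1': q4 → q0
  read '2': q0 → q2
  read '1': q2 → q4
  end q4, rejected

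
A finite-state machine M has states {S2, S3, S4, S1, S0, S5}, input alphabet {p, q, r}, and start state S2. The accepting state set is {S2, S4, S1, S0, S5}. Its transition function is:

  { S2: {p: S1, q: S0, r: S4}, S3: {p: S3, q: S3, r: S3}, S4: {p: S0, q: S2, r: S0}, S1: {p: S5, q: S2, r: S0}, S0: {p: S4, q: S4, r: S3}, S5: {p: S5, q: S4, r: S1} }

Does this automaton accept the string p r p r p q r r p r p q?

Yes

Trace: S2 -p-> S1 -r-> S0 -p-> S4 -r-> S0 -p-> S4 -q-> S2 -r-> S4 -r-> S0 -p-> S4 -r-> S0 -p-> S4 -q-> S2
End state S2 is accepting.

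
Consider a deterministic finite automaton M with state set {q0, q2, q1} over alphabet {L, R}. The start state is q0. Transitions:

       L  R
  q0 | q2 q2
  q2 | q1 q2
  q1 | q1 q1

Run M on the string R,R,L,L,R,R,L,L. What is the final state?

Trace: q0 -R-> q2 -R-> q2 -L-> q1 -L-> q1 -R-> q1 -R-> q1 -L-> q1 -L-> q1

q1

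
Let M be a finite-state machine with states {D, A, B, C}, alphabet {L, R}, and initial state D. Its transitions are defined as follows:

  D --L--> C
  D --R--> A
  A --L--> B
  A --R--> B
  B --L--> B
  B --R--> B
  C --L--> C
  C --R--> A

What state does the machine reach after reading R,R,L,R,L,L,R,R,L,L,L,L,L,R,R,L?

Trace: D -R-> A -R-> B -L-> B -R-> B -L-> B -L-> B -R-> B -R-> B -L-> B -L-> B -L-> B -L-> B -L-> B -R-> B -R-> B -L-> B

B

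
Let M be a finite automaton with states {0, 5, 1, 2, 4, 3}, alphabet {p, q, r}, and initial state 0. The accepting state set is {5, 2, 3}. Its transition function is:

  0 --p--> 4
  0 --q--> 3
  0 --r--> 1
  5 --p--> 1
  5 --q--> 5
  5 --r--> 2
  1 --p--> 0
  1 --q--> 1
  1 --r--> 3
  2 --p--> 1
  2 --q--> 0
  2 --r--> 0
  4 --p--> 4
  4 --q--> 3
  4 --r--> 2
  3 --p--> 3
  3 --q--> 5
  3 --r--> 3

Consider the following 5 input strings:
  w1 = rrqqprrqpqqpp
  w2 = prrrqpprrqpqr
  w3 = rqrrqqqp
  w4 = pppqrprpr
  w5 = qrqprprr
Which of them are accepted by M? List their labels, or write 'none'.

w2, w4, w5

w1: 0 → 1 → 3 → 5 → 5 → 1 → 3 → 3 → 5 → 1 → 1 → 1 → 0 → 4  → end 4, rejected
w2: 0 → 4 → 2 → 0 → 1 → 1 → 0 → 4 → 2 → 0 → 3 → 3 → 5 → 2  → end 2, accepted
w3: 0 → 1 → 1 → 3 → 3 → 5 → 5 → 5 → 1  → end 1, rejected
w4: 0 → 4 → 4 → 4 → 3 → 3 → 3 → 3 → 3 → 3  → end 3, accepted
w5: 0 → 3 → 3 → 5 → 1 → 3 → 3 → 3 → 3  → end 3, accepted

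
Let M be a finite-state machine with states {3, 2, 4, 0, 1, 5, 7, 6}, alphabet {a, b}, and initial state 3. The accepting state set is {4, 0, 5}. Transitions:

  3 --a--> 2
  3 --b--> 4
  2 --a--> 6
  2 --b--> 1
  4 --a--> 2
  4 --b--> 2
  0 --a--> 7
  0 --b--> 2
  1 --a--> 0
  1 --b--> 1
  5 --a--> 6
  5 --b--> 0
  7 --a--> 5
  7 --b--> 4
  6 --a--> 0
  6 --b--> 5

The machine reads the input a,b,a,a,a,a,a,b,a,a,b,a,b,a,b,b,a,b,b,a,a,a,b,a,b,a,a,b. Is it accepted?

start at 3
read 'a': 3 → 2
read 'b': 2 → 1
read 'a': 1 → 0
read 'a': 0 → 7
read 'a': 7 → 5
read 'a': 5 → 6
read 'a': 6 → 0
read 'b': 0 → 2
read 'a': 2 → 6
read 'a': 6 → 0
read 'b': 0 → 2
read 'a': 2 → 6
read 'b': 6 → 5
read 'a': 5 → 6
read 'b': 6 → 5
read 'b': 5 → 0
read 'a': 0 → 7
read 'b': 7 → 4
read 'b': 4 → 2
read 'a': 2 → 6
read 'a': 6 → 0
read 'a': 0 → 7
read 'b': 7 → 4
read 'a': 4 → 2
read 'b': 2 → 1
read 'a': 1 → 0
read 'a': 0 → 7
read 'b': 7 → 4
End state 4 is accepting.

Yes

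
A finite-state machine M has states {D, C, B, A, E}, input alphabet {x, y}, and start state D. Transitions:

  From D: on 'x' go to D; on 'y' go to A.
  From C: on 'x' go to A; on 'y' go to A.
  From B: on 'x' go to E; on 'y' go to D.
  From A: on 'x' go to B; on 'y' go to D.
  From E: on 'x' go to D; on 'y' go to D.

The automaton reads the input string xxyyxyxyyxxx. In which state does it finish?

start at D
read 'x': D → D
read 'x': D → D
read 'y': D → A
read 'y': A → D
read 'x': D → D
read 'y': D → A
read 'x': A → B
read 'y': B → D
read 'y': D → A
read 'x': A → B
read 'x': B → E
read 'x': E → D

D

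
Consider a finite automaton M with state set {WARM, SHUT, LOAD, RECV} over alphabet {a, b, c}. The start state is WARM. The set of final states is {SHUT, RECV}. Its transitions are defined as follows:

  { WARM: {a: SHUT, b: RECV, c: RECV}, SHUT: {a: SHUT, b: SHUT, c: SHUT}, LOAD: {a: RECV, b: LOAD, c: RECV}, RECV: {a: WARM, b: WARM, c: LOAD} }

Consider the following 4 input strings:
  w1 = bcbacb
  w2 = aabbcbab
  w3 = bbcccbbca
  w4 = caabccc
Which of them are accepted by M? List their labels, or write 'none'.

w2, w3, w4

w1:
  start at WARM
  read 'b': WARM → RECV
  read 'c': RECV → LOAD
  read 'b': LOAD → LOAD
  read 'a': LOAD → RECV
  read 'c': RECV → LOAD
  read 'b': LOAD → LOAD
  end LOAD, rejected
w2:
  start at WARM
  read 'a': WARM → SHUT
  read 'a': SHUT → SHUT
  read 'b': SHUT → SHUT
  read 'b': SHUT → SHUT
  read 'c': SHUT → SHUT
  read 'b': SHUT → SHUT
  read 'a': SHUT → SHUT
  read 'b': SHUT → SHUT
  end SHUT, accepted
w3:
  start at WARM
  read 'b': WARM → RECV
  read 'b': RECV → WARM
  read 'c': WARM → RECV
  read 'c': RECV → LOAD
  read 'c': LOAD → RECV
  read 'b': RECV → WARM
  read 'b': WARM → RECV
  read 'c': RECV → LOAD
  read 'a': LOAD → RECV
  end RECV, accepted
w4:
  start at WARM
  read 'c': WARM → RECV
  read 'a': RECV → WARM
  read 'a': WARM → SHUT
  read 'b': SHUT → SHUT
  read 'c': SHUT → SHUT
  read 'c': SHUT → SHUT
  read 'c': SHUT → SHUT
  end SHUT, accepted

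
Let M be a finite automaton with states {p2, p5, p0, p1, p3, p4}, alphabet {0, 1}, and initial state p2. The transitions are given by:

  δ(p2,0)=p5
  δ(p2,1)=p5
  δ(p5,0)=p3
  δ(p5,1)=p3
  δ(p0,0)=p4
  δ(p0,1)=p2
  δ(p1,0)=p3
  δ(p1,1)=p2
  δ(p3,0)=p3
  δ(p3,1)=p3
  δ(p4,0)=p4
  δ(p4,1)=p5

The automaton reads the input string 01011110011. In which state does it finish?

start at p2
read '0': p2 → p5
read '1': p5 → p3
read '0': p3 → p3
read '1': p3 → p3
read '1': p3 → p3
read '1': p3 → p3
read '1': p3 → p3
read '0': p3 → p3
read '0': p3 → p3
read '1': p3 → p3
read '1': p3 → p3

p3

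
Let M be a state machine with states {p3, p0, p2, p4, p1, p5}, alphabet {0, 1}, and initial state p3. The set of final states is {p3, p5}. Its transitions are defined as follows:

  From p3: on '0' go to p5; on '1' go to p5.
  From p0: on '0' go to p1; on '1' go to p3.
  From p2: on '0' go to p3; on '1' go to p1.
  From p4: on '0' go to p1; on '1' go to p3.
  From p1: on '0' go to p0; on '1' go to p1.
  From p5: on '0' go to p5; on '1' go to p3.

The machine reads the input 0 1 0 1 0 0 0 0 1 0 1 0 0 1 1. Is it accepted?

Yes

p3 → p5 → p3 → p5 → p3 → p5 → p5 → p5 → p5 → p3 → p5 → p3 → p5 → p5 → p3 → p5
End state p5 is accepting.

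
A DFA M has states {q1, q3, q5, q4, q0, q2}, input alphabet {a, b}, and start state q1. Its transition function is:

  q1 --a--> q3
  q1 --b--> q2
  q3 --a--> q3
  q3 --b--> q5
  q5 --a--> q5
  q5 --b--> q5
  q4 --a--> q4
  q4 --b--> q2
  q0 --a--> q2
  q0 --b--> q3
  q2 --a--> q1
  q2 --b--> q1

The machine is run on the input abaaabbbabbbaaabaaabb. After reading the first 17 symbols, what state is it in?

q5

Trace: q1 -a-> q3 -b-> q5 -a-> q5 -a-> q5 -a-> q5 -b-> q5 -b-> q5 -b-> q5 -a-> q5 -b-> q5 -b-> q5 -b-> q5 -a-> q5 -a-> q5 -a-> q5 -b-> q5 -a-> q5
After 17 symbols: q5.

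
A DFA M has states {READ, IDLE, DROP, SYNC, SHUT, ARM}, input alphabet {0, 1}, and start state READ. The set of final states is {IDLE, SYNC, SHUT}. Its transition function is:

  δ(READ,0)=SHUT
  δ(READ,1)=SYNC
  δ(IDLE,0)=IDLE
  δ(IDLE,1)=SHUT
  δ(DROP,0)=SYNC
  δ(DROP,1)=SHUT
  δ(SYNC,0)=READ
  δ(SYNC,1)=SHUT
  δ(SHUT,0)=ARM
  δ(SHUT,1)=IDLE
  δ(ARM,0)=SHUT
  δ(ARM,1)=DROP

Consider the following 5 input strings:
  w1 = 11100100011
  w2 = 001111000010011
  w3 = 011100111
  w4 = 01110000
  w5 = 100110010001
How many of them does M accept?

w1: READ → SYNC → SHUT → IDLE → IDLE → IDLE → SHUT → ARM → SHUT → ARM → DROP → SHUT  → end SHUT, accepted
w2: READ → SHUT → ARM → DROP → SHUT → IDLE → SHUT → ARM → SHUT → ARM → SHUT → IDLE → IDLE → IDLE → SHUT → IDLE  → end IDLE, accepted
w3: READ → SHUT → IDLE → SHUT → IDLE → IDLE → IDLE → SHUT → IDLE → SHUT  → end SHUT, accepted
w4: READ → SHUT → IDLE → SHUT → IDLE → IDLE → IDLE → IDLE → IDLE  → end IDLE, accepted
w5: READ → SYNC → READ → SHUT → IDLE → SHUT → ARM → SHUT → IDLE → IDLE → IDLE → IDLE → SHUT  → end SHUT, accepted

5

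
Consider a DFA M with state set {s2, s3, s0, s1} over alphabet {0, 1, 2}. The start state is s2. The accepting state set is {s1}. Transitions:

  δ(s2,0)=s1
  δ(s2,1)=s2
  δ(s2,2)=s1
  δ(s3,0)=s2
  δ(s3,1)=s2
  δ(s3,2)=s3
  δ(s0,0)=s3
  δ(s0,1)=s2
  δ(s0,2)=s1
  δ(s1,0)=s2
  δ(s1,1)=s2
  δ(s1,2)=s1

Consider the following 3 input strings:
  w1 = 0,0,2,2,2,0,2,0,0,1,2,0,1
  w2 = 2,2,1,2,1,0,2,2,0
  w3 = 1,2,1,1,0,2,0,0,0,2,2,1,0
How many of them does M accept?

1

w1:
  start at s2
  read '0': s2 → s1
  read '0': s1 → s2
  read '2': s2 → s1
  read '2': s1 → s1
  read '2': s1 → s1
  read '0': s1 → s2
  read '2': s2 → s1
  read '0': s1 → s2
  read '0': s2 → s1
  read '1': s1 → s2
  read '2': s2 → s1
  read '0': s1 → s2
  read '1': s2 → s2
  end s2, rejected
w2:
  start at s2
  read '2': s2 → s1
  read '2': s1 → s1
  read '1': s1 → s2
  read '2': s2 → s1
  read '1': s1 → s2
  read '0': s2 → s1
  read '2': s1 → s1
  read '2': s1 → s1
  read '0': s1 → s2
  end s2, rejected
w3:
  start at s2
  read '1': s2 → s2
  read '2': s2 → s1
  read '1': s1 → s2
  read '1': s2 → s2
  read '0': s2 → s1
  read '2': s1 → s1
  read '0': s1 → s2
  read '0': s2 → s1
  read '0': s1 → s2
  read '2': s2 → s1
  read '2': s1 → s1
  read '1': s1 → s2
  read '0': s2 → s1
  end s1, accepted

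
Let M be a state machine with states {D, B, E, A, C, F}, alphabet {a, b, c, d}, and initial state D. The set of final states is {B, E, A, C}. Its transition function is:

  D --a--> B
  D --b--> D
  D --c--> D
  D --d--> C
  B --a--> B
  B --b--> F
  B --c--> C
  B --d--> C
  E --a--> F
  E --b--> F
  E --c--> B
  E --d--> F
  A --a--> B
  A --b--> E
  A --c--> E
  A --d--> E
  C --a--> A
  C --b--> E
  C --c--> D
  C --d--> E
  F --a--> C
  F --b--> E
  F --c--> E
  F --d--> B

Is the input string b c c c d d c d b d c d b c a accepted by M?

start at D
read 'b': D → D
read 'c': D → D
read 'c': D → D
read 'c': D → D
read 'd': D → C
read 'd': C → E
read 'c': E → B
read 'd': B → C
read 'b': C → E
read 'd': E → F
read 'c': F → E
read 'd': E → F
read 'b': F → E
read 'c': E → B
read 'a': B → B
End state B is accepting.

Yes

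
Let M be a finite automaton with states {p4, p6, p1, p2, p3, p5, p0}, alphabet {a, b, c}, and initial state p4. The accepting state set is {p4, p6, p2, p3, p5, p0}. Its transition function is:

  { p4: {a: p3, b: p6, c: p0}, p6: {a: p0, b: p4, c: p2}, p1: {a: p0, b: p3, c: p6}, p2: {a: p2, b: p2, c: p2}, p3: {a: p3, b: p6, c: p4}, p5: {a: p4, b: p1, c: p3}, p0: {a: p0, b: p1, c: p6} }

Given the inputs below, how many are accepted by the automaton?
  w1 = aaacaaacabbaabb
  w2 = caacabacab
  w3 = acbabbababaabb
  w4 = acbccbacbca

3

w1: Trace: p4 -a-> p3 -a-> p3 -a-> p3 -c-> p4 -a-> p3 -a-> p3 -a-> p3 -c-> p4 -a-> p3 -b-> p6 -b-> p4 -a-> p3 -a-> p3 -b-> p6 -b-> p4  → end p4, accepted
w2: Trace: p4 -c-> p0 -a-> p0 -a-> p0 -c-> p6 -a-> p0 -b-> p1 -a-> p0 -c-> p6 -a-> p0 -b-> p1  → end p1, rejected
w3: Trace: p4 -a-> p3 -c-> p4 -b-> p6 -a-> p0 -b-> p1 -b-> p3 -a-> p3 -b-> p6 -a-> p0 -b-> p1 -a-> p0 -a-> p0 -b-> p1 -b-> p3  → end p3, accepted
w4: Trace: p4 -a-> p3 -c-> p4 -b-> p6 -c-> p2 -c-> p2 -b-> p2 -a-> p2 -c-> p2 -b-> p2 -c-> p2 -a-> p2  → end p2, accepted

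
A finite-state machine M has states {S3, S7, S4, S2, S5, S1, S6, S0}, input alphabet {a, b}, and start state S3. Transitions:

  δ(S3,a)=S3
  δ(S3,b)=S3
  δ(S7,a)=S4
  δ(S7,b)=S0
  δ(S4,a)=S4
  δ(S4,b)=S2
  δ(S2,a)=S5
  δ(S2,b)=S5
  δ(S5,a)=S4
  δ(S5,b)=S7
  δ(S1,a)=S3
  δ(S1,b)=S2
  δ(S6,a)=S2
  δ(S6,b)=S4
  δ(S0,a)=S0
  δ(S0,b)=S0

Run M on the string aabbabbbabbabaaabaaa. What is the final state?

S3

S3 → S3 → S3 → S3 → S3 → S3 → S3 → S3 → S3 → S3 → S3 → S3 → S3 → S3 → S3 → S3 → S3 → S3 → S3 → S3 → S3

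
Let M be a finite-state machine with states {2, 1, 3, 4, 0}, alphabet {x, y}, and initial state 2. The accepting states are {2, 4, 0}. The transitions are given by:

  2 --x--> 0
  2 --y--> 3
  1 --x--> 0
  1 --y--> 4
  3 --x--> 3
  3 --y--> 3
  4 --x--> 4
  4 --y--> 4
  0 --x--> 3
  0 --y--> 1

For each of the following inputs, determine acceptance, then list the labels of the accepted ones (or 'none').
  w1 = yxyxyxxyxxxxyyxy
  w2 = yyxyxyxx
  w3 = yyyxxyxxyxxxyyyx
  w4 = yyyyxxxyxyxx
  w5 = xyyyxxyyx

w5

w1: Trace: 2 -y-> 3 -x-> 3 -y-> 3 -x-> 3 -y-> 3 -x-> 3 -x-> 3 -y-> 3 -x-> 3 -x-> 3 -x-> 3 -x-> 3 -y-> 3 -y-> 3 -x-> 3 -y-> 3  → end 3, rejected
w2: Trace: 2 -y-> 3 -y-> 3 -x-> 3 -y-> 3 -x-> 3 -y-> 3 -x-> 3 -x-> 3  → end 3, rejected
w3: Trace: 2 -y-> 3 -y-> 3 -y-> 3 -x-> 3 -x-> 3 -y-> 3 -x-> 3 -x-> 3 -y-> 3 -x-> 3 -x-> 3 -x-> 3 -y-> 3 -y-> 3 -y-> 3 -x-> 3  → end 3, rejected
w4: Trace: 2 -y-> 3 -y-> 3 -y-> 3 -y-> 3 -x-> 3 -x-> 3 -x-> 3 -y-> 3 -x-> 3 -y-> 3 -x-> 3 -x-> 3  → end 3, rejected
w5: Trace: 2 -x-> 0 -y-> 1 -y-> 4 -y-> 4 -x-> 4 -x-> 4 -y-> 4 -y-> 4 -x-> 4  → end 4, accepted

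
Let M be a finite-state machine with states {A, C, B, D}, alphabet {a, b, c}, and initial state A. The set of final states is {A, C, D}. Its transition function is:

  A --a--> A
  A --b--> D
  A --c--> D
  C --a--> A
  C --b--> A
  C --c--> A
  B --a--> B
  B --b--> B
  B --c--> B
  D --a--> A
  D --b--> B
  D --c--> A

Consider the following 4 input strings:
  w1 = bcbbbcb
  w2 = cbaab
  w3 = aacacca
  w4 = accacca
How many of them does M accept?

w1:
  start at A
  read 'b': A → D
  read 'c': D → A
  read 'b': A → D
  read 'b': D → B
  read 'b': B → B
  read 'c': B → B
  read 'b': B → B
  end B, rejected
w2:
  start at A
  read 'c': A → D
  read 'b': D → B
  read 'a': B → B
  read 'a': B → B
  read 'b': B → B
  end B, rejected
w3:
  start at A
  read 'a': A → A
  read 'a': A → A
  read 'c': A → D
  read 'a': D → A
  read 'c': A → D
  read 'c': D → A
  read 'a': A → A
  end A, accepted
w4:
  start at A
  read 'a': A → A
  read 'c': A → D
  read 'c': D → A
  read 'a': A → A
  read 'c': A → D
  read 'c': D → A
  read 'a': A → A
  end A, accepted

2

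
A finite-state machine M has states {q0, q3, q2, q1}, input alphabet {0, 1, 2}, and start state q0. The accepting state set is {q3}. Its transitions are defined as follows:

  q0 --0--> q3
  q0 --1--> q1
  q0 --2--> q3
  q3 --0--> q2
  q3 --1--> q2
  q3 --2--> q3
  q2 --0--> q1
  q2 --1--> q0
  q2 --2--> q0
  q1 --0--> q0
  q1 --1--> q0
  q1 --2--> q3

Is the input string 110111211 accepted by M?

start at q0
read '1': q0 → q1
read '1': q1 → q0
read '0': q0 → q3
read '1': q3 → q2
read '1': q2 → q0
read '1': q0 → q1
read '2': q1 → q3
read '1': q3 → q2
read '1': q2 → q0
End state q0 is not accepting.

No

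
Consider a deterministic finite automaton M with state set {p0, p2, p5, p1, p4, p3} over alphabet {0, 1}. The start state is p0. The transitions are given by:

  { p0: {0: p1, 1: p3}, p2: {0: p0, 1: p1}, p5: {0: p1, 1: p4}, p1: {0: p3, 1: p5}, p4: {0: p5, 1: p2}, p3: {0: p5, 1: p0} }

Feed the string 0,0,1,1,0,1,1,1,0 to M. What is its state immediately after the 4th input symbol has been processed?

Trace: p0 -0-> p1 -0-> p3 -1-> p0 -1-> p3
After 4 symbols: p3.

p3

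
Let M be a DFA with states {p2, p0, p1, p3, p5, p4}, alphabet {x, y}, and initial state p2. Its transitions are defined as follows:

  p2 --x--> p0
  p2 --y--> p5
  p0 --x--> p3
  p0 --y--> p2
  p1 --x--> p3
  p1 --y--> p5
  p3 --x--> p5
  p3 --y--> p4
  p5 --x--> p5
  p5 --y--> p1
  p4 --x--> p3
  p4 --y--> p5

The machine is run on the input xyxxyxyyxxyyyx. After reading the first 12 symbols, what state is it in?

p2 → p0 → p2 → p0 → p3 → p4 → p3 → p4 → p5 → p5 → p5 → p1 → p5
After 12 symbols: p5.

p5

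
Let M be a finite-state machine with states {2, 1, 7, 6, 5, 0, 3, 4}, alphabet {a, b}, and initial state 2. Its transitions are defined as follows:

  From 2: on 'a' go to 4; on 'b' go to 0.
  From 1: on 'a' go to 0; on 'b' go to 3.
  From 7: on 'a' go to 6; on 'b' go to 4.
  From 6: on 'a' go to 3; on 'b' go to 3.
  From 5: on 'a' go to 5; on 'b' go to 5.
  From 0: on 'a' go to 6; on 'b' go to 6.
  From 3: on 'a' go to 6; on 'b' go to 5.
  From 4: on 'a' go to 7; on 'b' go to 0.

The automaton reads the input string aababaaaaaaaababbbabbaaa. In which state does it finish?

5

2 → 4 → 7 → 4 → 7 → 4 → 7 → 6 → 3 → 6 → 3 → 6 → 3 → 6 → 3 → 6 → 3 → 5 → 5 → 5 → 5 → 5 → 5 → 5 → 5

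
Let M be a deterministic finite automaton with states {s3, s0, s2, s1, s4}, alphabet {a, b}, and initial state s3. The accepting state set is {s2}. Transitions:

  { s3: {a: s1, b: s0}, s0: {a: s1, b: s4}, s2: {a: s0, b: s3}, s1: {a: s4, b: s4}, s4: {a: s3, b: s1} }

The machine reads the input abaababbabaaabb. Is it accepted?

No

start at s3
read 'a': s3 → s1
read 'b': s1 → s4
read 'a': s4 → s3
read 'a': s3 → s1
read 'b': s1 → s4
read 'a': s4 → s3
read 'b': s3 → s0
read 'b': s0 → s4
read 'a': s4 → s3
read 'b': s3 → s0
read 'a': s0 → s1
read 'a': s1 → s4
read 'a': s4 → s3
read 'b': s3 → s0
read 'b': s0 → s4
End state s4 is not accepting.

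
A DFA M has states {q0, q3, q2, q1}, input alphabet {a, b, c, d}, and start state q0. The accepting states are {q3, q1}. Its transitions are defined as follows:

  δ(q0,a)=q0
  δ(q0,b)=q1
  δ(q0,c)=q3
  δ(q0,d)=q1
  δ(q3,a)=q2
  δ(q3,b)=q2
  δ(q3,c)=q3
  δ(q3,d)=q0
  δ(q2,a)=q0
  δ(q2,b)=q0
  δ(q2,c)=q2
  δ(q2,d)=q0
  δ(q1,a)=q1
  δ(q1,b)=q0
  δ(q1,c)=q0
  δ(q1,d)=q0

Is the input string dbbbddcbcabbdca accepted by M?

No

q0 → q1 → q0 → q1 → q0 → q1 → q0 → q3 → q2 → q2 → q0 → q1 → q0 → q1 → q0 → q0
End state q0 is not accepting.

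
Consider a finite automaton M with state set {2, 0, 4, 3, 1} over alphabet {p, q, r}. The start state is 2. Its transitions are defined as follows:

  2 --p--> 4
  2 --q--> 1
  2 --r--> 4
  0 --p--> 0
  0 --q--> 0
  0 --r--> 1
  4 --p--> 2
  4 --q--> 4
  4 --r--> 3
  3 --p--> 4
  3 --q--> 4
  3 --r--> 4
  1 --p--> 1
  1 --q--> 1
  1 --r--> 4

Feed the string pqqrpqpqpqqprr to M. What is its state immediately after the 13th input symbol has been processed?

4

start at 2
read 'p': 2 → 4
read 'q': 4 → 4
read 'q': 4 → 4
read 'r': 4 → 3
read 'p': 3 → 4
read 'q': 4 → 4
read 'p': 4 → 2
read 'q': 2 → 1
read 'p': 1 → 1
read 'q': 1 → 1
read 'q': 1 → 1
read 'p': 1 → 1
read 'r': 1 → 4
After 13 symbols: 4.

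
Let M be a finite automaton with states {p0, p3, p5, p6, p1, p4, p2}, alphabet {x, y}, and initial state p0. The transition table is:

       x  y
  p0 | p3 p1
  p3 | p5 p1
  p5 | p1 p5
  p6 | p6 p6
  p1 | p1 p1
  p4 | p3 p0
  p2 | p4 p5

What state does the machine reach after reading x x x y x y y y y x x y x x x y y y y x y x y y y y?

p1

start at p0
read 'x': p0 → p3
read 'x': p3 → p5
read 'x': p5 → p1
read 'y': p1 → p1
read 'x': p1 → p1
read 'y': p1 → p1
read 'y': p1 → p1
read 'y': p1 → p1
read 'y': p1 → p1
read 'x': p1 → p1
read 'x': p1 → p1
read 'y': p1 → p1
read 'x': p1 → p1
read 'x': p1 → p1
read 'x': p1 → p1
read 'y': p1 → p1
read 'y': p1 → p1
read 'y': p1 → p1
read 'y': p1 → p1
read 'x': p1 → p1
read 'y': p1 → p1
read 'x': p1 → p1
read 'y': p1 → p1
read 'y': p1 → p1
read 'y': p1 → p1
read 'y': p1 → p1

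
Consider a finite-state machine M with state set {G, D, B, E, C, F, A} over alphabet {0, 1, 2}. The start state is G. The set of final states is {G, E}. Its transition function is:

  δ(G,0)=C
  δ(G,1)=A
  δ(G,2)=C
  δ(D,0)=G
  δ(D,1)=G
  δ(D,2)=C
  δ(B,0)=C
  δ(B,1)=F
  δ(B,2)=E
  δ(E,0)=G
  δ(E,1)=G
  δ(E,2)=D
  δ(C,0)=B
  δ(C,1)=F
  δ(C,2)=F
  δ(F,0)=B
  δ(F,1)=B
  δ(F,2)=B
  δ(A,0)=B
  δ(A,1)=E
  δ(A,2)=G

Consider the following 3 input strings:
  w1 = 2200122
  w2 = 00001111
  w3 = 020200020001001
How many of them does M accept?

w1: Trace: G -2-> C -2-> F -0-> B -0-> C -1-> F -2-> B -2-> E  → end E, accepted
w2: Trace: G -0-> C -0-> B -0-> C -0-> B -1-> F -1-> B -1-> F -1-> B  → end B, rejected
w3: Trace: G -0-> C -2-> F -0-> B -2-> E -0-> G -0-> C -0-> B -2-> E -0-> G -0-> C -0-> B -1-> F -0-> B -0-> C -1-> F  → end F, rejected

1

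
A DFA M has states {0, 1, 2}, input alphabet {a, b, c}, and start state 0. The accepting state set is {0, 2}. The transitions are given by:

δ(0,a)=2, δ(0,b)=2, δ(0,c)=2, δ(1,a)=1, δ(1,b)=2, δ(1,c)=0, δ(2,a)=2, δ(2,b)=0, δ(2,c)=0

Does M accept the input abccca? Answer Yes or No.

Yes

Trace: 0 -a-> 2 -b-> 0 -c-> 2 -c-> 0 -c-> 2 -a-> 2
End state 2 is accepting.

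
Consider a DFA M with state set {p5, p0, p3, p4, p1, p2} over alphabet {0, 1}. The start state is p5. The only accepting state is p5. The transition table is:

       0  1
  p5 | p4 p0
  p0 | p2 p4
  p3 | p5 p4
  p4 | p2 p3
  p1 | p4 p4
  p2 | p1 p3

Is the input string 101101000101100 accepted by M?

Trace: p5 -1-> p0 -0-> p2 -1-> p3 -1-> p4 -0-> p2 -1-> p3 -0-> p5 -0-> p4 -0-> p2 -1-> p3 -0-> p5 -1-> p0 -1-> p4 -0-> p2 -0-> p1
End state p1 is not accepting.

No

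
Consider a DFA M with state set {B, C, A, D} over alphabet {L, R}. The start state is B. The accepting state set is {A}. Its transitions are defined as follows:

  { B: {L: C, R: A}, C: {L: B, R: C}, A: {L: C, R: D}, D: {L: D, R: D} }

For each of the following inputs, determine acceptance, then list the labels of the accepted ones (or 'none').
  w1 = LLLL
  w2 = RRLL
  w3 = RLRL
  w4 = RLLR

w1:
  start at B
  read 'L': B → C
  read 'L': C → B
  read 'L': B → C
  read 'L': C → B
  end B, rejected
w2:
  start at B
  read 'R': B → A
  read 'R': A → D
  read 'L': D → D
  read 'L': D → D
  end D, rejected
w3:
  start at B
  read 'R': B → A
  read 'L': A → C
  read 'R': C → C
  read 'L': C → B
  end B, rejected
w4:
  start at B
  read 'R': B → A
  read 'L': A → C
  read 'L': C → B
  read 'R': B → A
  end A, accepted

w4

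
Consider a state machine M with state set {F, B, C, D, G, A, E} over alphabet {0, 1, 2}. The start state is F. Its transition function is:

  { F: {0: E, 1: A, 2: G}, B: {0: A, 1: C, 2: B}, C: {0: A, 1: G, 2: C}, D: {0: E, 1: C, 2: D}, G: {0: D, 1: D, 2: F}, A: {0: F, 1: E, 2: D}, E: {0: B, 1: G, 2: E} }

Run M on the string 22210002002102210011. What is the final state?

F → G → F → G → D → E → B → A → D → E → B → B → C → A → D → D → C → A → F → A → E

E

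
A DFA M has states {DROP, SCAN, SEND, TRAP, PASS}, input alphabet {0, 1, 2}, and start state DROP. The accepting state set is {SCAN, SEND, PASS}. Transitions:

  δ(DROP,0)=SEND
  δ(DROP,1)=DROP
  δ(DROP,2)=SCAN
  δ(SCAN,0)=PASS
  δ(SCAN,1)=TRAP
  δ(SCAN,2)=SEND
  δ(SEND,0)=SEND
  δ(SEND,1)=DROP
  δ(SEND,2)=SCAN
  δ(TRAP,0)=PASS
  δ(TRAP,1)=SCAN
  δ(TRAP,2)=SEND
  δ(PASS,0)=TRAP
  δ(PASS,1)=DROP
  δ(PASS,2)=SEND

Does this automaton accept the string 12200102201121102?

Yes

start at DROP
read '1': DROP → DROP
read '2': DROP → SCAN
read '2': SCAN → SEND
read '0': SEND → SEND
read '0': SEND → SEND
read '1': SEND → DROP
read '0': DROP → SEND
read '2': SEND → SCAN
read '2': SCAN → SEND
read '0': SEND → SEND
read '1': SEND → DROP
read '1': DROP → DROP
read '2': DROP → SCAN
read '1': SCAN → TRAP
read '1': TRAP → SCAN
read '0': SCAN → PASS
read '2': PASS → SEND
End state SEND is accepting.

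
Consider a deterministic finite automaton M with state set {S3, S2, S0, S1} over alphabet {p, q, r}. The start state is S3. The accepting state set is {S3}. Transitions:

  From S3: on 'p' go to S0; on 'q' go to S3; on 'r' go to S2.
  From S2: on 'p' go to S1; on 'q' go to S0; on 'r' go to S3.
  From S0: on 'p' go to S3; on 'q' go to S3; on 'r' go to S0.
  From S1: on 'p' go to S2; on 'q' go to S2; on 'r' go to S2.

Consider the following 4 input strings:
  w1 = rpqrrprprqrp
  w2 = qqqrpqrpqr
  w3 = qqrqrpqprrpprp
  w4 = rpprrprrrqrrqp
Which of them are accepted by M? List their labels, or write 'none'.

w1:
  start at S3
  read 'r': S3 → S2
  read 'p': S2 → S1
  read 'q': S1 → S2
  read 'r': S2 → S3
  read 'r': S3 → S2
  read 'p': S2 → S1
  read 'r': S1 → S2
  read 'p': S2 → S1
  read 'r': S1 → S2
  read 'q': S2 → S0
  read 'r': S0 → S0
  read 'p': S0 → S3
  end S3, accepted
w2:
  start at S3
  read 'q': S3 → S3
  read 'q': S3 → S3
  read 'q': S3 → S3
  read 'r': S3 → S2
  read 'p': S2 → S1
  read 'q': S1 → S2
  read 'r': S2 → S3
  read 'p': S3 → S0
  read 'q': S0 → S3
  read 'r': S3 → S2
  end S2, rejected
w3:
  start at S3
  read 'q': S3 → S3
  read 'q': S3 → S3
  read 'r': S3 → S2
  read 'q': S2 → S0
  read 'r': S0 → S0
  read 'p': S0 → S3
  read 'q': S3 → S3
  read 'p': S3 → S0
  read 'r': S0 → S0
  read 'r': S0 → S0
  read 'p': S0 → S3
  read 'p': S3 → S0
  read 'r': S0 → S0
  read 'p': S0 → S3
  end S3, accepted
w4:
  start at S3
  read 'r': S3 → S2
  read 'p': S2 → S1
  read 'p': S1 → S2
  read 'r': S2 → S3
  read 'r': S3 → S2
  read 'p': S2 → S1
  read 'r': S1 → S2
  read 'r': S2 → S3
  read 'r': S3 → S2
  read 'q': S2 → S0
  read 'r': S0 → S0
  read 'r': S0 → S0
  read 'q': S0 → S3
  read 'p': S3 → S0
  end S0, rejected

w1, w3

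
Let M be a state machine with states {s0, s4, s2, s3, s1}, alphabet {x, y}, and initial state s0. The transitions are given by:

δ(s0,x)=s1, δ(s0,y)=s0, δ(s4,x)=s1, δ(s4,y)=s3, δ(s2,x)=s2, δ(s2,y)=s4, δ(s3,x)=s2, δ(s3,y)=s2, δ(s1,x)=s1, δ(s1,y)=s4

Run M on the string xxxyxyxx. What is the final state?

s1

Trace: s0 -x-> s1 -x-> s1 -x-> s1 -y-> s4 -x-> s1 -y-> s4 -x-> s1 -x-> s1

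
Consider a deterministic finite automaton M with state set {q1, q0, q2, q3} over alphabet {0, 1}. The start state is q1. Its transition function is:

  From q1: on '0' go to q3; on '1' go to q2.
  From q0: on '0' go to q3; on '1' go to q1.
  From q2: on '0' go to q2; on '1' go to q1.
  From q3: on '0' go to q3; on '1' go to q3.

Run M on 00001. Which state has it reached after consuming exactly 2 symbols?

q3

Trace: q1 -0-> q3 -0-> q3
After 2 symbols: q3.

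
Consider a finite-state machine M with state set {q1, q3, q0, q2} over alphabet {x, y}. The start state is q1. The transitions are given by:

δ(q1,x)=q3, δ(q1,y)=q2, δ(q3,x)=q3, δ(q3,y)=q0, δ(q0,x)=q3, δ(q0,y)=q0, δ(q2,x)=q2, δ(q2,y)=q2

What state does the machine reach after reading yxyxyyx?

start at q1
read 'y': q1 → q2
read 'x': q2 → q2
read 'y': q2 → q2
read 'x': q2 → q2
read 'y': q2 → q2
read 'y': q2 → q2
read 'x': q2 → q2

q2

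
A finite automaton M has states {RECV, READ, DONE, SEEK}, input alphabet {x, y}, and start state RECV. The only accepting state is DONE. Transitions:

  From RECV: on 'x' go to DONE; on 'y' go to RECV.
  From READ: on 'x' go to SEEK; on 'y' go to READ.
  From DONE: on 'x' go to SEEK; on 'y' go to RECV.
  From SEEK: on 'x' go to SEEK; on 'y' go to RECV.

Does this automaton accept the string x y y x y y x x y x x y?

No

start at RECV
read 'x': RECV → DONE
read 'y': DONE → RECV
read 'y': RECV → RECV
read 'x': RECV → DONE
read 'y': DONE → RECV
read 'y': RECV → RECV
read 'x': RECV → DONE
read 'x': DONE → SEEK
read 'y': SEEK → RECV
read 'x': RECV → DONE
read 'x': DONE → SEEK
read 'y': SEEK → RECV
End state RECV is not accepting.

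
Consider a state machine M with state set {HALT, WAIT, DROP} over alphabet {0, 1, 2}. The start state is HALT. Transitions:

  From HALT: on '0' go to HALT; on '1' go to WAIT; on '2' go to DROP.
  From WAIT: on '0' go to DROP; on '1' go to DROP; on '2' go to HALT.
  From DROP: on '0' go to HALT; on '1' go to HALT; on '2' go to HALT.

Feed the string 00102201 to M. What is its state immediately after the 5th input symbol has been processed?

HALT

HALT → HALT → HALT → WAIT → DROP → HALT
After 5 symbols: HALT.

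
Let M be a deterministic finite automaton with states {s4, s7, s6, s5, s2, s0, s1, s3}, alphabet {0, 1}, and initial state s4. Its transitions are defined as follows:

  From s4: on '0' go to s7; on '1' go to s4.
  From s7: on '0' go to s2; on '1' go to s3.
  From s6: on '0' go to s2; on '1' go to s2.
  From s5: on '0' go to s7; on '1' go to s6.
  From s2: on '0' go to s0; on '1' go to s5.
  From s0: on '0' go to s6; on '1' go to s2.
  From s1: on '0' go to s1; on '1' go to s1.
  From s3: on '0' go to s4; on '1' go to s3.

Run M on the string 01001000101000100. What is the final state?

s2

start at s4
read '0': s4 → s7
read '1': s7 → s3
read '0': s3 → s4
read '0': s4 → s7
read '1': s7 → s3
read '0': s3 → s4
read '0': s4 → s7
read '0': s7 → s2
read '1': s2 → s5
read '0': s5 → s7
read '1': s7 → s3
read '0': s3 → s4
read '0': s4 → s7
read '0': s7 → s2
read '1': s2 → s5
read '0': s5 → s7
read '0': s7 → s2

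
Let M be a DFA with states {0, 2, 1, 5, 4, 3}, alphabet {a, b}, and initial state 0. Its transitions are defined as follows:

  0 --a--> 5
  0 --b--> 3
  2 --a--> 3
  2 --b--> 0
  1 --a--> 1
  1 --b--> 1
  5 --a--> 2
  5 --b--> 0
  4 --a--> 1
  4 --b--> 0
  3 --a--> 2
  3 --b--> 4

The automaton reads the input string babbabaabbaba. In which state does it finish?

Trace: 0 -b-> 3 -a-> 2 -b-> 0 -b-> 3 -a-> 2 -b-> 0 -a-> 5 -a-> 2 -b-> 0 -b-> 3 -a-> 2 -b-> 0 -a-> 5

5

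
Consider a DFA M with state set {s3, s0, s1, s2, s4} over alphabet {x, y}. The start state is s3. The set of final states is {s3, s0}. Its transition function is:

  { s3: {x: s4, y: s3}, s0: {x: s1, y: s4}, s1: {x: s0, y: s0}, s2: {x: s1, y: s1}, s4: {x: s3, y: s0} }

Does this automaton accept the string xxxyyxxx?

Yes

Trace: s3 -x-> s4 -x-> s3 -x-> s4 -y-> s0 -y-> s4 -x-> s3 -x-> s4 -x-> s3
End state s3 is accepting.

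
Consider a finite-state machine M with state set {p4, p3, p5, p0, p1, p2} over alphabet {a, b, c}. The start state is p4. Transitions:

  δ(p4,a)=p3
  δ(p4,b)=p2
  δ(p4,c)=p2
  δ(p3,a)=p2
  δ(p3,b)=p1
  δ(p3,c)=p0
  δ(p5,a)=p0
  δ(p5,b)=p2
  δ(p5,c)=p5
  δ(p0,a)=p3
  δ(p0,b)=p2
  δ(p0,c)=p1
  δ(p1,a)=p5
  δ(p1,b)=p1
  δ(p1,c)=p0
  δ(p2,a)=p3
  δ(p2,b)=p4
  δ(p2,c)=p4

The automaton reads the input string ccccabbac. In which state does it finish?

p5

p4 → p2 → p4 → p2 → p4 → p3 → p1 → p1 → p5 → p5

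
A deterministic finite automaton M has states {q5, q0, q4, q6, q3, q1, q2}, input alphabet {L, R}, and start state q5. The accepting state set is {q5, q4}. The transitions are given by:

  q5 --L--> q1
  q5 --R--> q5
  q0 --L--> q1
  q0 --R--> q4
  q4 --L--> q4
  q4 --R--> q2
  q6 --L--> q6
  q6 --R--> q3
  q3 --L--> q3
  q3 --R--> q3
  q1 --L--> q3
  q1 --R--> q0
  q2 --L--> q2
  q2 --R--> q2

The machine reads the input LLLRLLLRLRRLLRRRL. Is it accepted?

q5 → q1 → q3 → q3 → q3 → q3 → q3 → q3 → q3 → q3 → q3 → q3 → q3 → q3 → q3 → q3 → q3 → q3
End state q3 is not accepting.

No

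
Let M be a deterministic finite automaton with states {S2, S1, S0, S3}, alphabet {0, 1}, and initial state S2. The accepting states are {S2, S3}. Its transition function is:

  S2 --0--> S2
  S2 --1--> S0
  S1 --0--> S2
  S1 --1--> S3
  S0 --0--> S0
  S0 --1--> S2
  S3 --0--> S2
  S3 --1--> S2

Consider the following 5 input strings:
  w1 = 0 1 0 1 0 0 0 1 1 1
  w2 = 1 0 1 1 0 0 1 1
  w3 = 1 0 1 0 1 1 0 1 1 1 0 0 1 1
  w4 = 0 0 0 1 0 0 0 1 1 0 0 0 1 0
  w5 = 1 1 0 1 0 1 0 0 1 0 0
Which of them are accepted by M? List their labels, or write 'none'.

w4

w1: Trace: S2 -0-> S2 -1-> S0 -0-> S0 -1-> S2 -0-> S2 -0-> S2 -0-> S2 -1-> S0 -1-> S2 -1-> S0  → end S0, rejected
w2: Trace: S2 -1-> S0 -0-> S0 -1-> S2 -1-> S0 -0-> S0 -0-> S0 -1-> S2 -1-> S0  → end S0, rejected
w3: Trace: S2 -1-> S0 -0-> S0 -1-> S2 -0-> S2 -1-> S0 -1-> S2 -0-> S2 -1-> S0 -1-> S2 -1-> S0 -0-> S0 -0-> S0 -1-> S2 -1-> S0  → end S0, rejected
w4: Trace: S2 -0-> S2 -0-> S2 -0-> S2 -1-> S0 -0-> S0 -0-> S0 -0-> S0 -1-> S2 -1-> S0 -0-> S0 -0-> S0 -0-> S0 -1-> S2 -0-> S2  → end S2, accepted
w5: Trace: S2 -1-> S0 -1-> S2 -0-> S2 -1-> S0 -0-> S0 -1-> S2 -0-> S2 -0-> S2 -1-> S0 -0-> S0 -0-> S0  → end S0, rejected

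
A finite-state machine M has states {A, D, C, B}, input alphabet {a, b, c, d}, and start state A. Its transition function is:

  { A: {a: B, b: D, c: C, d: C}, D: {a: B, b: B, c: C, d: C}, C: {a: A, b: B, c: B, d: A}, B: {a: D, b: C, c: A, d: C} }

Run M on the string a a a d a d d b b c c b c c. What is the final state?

Trace: A -a-> B -a-> D -a-> B -d-> C -a-> A -d-> C -d-> A -b-> D -b-> B -c-> A -c-> C -b-> B -c-> A -c-> C

C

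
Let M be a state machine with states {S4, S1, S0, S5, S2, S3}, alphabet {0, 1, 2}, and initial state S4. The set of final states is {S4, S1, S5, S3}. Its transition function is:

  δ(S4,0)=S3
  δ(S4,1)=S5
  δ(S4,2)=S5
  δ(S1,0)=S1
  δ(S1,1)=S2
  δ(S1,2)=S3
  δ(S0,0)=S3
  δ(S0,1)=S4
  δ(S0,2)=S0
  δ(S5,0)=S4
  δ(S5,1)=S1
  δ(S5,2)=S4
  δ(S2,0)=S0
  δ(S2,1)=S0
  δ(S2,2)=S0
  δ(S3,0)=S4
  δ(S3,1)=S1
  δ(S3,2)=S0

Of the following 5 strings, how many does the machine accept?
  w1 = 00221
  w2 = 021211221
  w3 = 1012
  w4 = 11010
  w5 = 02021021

w1: Trace: S4 -0-> S3 -0-> S4 -2-> S5 -2-> S4 -1-> S5  → end S5, accepted
w2: Trace: S4 -0-> S3 -2-> S0 -1-> S4 -2-> S5 -1-> S1 -1-> S2 -2-> S0 -2-> S0 -1-> S4  → end S4, accepted
w3: Trace: S4 -1-> S5 -0-> S4 -1-> S5 -2-> S4  → end S4, accepted
w4: Trace: S4 -1-> S5 -1-> S1 -0-> S1 -1-> S2 -0-> S0  → end S0, rejected
w5: Trace: S4 -0-> S3 -2-> S0 -0-> S3 -2-> S0 -1-> S4 -0-> S3 -2-> S0 -1-> S4  → end S4, accepted

4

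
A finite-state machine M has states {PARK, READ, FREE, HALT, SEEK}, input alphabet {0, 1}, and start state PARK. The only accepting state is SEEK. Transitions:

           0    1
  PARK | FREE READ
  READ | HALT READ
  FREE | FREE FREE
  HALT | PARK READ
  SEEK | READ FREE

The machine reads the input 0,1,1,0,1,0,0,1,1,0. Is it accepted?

Trace: PARK -0-> FREE -1-> FREE -1-> FREE -0-> FREE -1-> FREE -0-> FREE -0-> FREE -1-> FREE -1-> FREE -0-> FREE
End state FREE is not accepting.

No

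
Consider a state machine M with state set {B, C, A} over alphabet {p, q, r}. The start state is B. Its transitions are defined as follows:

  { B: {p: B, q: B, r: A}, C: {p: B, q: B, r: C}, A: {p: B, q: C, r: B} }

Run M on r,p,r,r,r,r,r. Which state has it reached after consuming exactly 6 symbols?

B

start at B
read 'r': B → A
read 'p': A → B
read 'r': B → A
read 'r': A → B
read 'r': B → A
read 'r': A → B
After 6 symbols: B.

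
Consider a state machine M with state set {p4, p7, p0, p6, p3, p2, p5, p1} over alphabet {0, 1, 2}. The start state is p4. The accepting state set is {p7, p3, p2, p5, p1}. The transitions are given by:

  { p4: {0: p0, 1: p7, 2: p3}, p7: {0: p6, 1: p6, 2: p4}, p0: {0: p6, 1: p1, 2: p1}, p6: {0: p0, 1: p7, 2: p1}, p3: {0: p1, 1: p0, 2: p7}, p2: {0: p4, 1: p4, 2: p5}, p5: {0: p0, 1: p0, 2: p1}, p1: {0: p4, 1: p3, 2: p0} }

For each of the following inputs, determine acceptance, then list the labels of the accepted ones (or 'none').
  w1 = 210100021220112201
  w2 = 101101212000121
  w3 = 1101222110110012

w1, w2

w1:
  start at p4
  read '2': p4 → p3
  read '1': p3 → p0
  read '0': p0 → p6
  read '1': p6 → p7
  read '0': p7 → p6
  read '0': p6 → p0
  read '0': p0 → p6
  read '2': p6 → p1
  read '1': p1 → p3
  read '2': p3 → p7
  read '2': p7 → p4
  read '0': p4 → p0
  read '1': p0 → p1
  read '1': p1 → p3
  read '2': p3 → p7
  read '2': p7 → p4
  read '0': p4 → p0
  read '1': p0 → p1
  end p1, accepted
w2:
  start at p4
  read '1': p4 → p7
  read '0': p7 → p6
  read '1': p6 → p7
  read '1': p7 → p6
  read '0': p6 → p0
  read '1': p0 → p1
  read '2': p1 → p0
  read '1': p0 → p1
  read '2': p1 → p0
  read '0': p0 → p6
  read '0': p6 → p0
  read '0': p0 → p6
  read '1': p6 → p7
  read '2': p7 → p4
  read '1': p4 → p7
  end p7, accepted
w3:
  start at p4
  read '1': p4 → p7
  read '1': p7 → p6
  read '0': p6 → p0
  read '1': p0 → p1
  read '2': p1 → p0
  read '2': p0 → p1
  read '2': p1 → p0
  read '1': p0 → p1
  read '1': p1 → p3
  read '0': p3 → p1
  read '1': p1 → p3
  read '1': p3 → p0
  read '0': p0 → p6
  read '0': p6 → p0
  read '1': p0 → p1
  read '2': p1 → p0
  end p0, rejected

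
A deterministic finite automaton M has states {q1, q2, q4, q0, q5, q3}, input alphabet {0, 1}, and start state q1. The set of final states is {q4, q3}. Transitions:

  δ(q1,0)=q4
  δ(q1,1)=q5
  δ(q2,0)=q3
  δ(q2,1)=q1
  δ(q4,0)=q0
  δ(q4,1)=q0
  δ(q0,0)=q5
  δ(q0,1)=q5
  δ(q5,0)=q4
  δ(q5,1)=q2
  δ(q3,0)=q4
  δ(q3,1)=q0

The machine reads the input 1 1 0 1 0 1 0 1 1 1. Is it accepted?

No

start at q1
read '1': q1 → q5
read '1': q5 → q2
read '0': q2 → q3
read '1': q3 → q0
read '0': q0 → q5
read '1': q5 → q2
read '0': q2 → q3
read '1': q3 → q0
read '1': q0 → q5
read '1': q5 → q2
End state q2 is not accepting.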